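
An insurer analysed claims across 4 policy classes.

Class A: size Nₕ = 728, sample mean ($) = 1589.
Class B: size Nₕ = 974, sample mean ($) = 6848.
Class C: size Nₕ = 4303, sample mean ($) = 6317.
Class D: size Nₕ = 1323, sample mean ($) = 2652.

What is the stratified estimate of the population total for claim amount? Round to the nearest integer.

38517391

A: 728·1589 = 1156792
B: 974·6848 = 6669952
C: 4303·6317 = 27182051
D: 1323·2652 = 3508596
τ̂ = Σ Nₕx̄ₕ = 38517391.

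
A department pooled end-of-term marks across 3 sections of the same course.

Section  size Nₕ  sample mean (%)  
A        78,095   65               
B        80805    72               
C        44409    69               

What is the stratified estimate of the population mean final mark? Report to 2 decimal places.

N = 78095 + 80805 + 44409 = 203309.
The stratified mean weights each stratum mean by its population share Nₕ/N.
Σ Nₕx̄ₕ = 78095·65 + 80805·72 + 44409·69 = 5076175 + 5817960 + 3064221 = 13958356.
Divide by N: 13958356 / 203309 = 68.6559... → 68.66.

68.66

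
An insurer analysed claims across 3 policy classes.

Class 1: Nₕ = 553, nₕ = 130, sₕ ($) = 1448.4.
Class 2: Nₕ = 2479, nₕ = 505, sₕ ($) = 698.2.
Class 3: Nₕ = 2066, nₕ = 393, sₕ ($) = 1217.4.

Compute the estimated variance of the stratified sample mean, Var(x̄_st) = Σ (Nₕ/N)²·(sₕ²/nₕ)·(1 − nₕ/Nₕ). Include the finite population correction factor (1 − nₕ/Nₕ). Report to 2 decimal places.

828.54

N = 5098; Wₕ = Nₕ/N.
class 1: (553/5098)²·1448.4²/130·(1 − 130/553) = 145.24444
class 2: (2479/5098)²·698.2²/505·(1 − 505/2479) = 181.75749
class 3: (2066/5098)²·1217.4²/393·(1 − 393/2066) = 501.53430
Sum = 828.53623 → 828.54.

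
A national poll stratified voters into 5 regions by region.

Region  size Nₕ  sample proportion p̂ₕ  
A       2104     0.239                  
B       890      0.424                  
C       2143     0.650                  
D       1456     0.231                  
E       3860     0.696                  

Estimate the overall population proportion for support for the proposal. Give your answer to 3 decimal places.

N = 2104 + 890 + 2143 + 1456 + 3860 = 10453.
Overall proportion = Σ (Nₕ/N)·p̂ₕ.
Σ Nₕp̂ₕ = 502.856 + 377.36 + 1392.95 + 336.336 + 2686.56 = 5296.062.
5296.062 / 10453 = 0.50665... → 0.507.

0.507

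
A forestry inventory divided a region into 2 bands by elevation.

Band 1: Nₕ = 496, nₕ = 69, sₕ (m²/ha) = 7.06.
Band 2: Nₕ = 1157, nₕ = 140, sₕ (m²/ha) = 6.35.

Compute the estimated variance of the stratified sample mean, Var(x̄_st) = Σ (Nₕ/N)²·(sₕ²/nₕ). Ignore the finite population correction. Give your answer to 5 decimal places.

0.20614

N = 1653; Wₕ = Nₕ/N.
band 1: (496/1653)²·7.06²/69 = 0.06503961
band 2: (1157/1653)²·6.35²/140 = 0.14110436
Sum = 0.20614397 → 0.20614.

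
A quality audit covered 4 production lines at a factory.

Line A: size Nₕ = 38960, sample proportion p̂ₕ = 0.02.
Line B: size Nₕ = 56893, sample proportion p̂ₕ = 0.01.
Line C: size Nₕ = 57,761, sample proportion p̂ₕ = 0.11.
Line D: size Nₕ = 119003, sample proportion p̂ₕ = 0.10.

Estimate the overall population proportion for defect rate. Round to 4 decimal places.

N = 38960 + 56893 + 57761 + 119003 = 272617.
Overall proportion = Σ (Nₕ/N)·p̂ₕ.
Σ Nₕp̂ₕ = 779.2 + 568.93 + 6353.71 + 11900.3 = 19602.14.
19602.14 / 272617 = 0.071904... → 0.0719.

0.0719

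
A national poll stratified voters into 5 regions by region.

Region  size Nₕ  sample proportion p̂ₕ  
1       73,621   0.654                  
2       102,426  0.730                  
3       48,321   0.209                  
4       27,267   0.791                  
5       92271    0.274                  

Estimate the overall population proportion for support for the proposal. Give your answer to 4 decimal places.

N = 73621 + 102426 + 48321 + 27267 + 92271 = 343906.
Overall proportion = Σ (Nₕ/N)·p̂ₕ.
Σ Nₕp̂ₕ = 48148.134 + 74770.98 + 10099.089 + 21568.197 + 25282.254 = 179868.654.
179868.654 / 343906 = 0.523017... → 0.5230.

0.5230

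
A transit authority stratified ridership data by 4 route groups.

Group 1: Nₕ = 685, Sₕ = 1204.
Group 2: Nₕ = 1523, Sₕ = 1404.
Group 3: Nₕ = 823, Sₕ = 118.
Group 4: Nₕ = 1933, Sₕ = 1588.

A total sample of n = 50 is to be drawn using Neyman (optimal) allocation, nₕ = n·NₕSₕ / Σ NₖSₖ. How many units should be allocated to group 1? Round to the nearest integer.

1: NₕSₕ = 685·1204 = 824740
2: NₕSₕ = 1523·1404 = 2138292
3: NₕSₕ = 823·118 = 97114
4: NₕSₕ = 1933·1588 = 3069604
Σ NₕSₕ = 6129750.
n_1 = 50·824740/6129750 = 6.727... → 7.

7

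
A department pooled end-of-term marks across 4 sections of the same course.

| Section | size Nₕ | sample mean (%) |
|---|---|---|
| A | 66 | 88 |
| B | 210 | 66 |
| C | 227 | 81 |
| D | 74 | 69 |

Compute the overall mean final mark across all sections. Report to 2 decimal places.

74.80

N = 66 + 210 + 227 + 74 = 577.
Overall mean = Σ (Nₕ/N)·x̄ₕ — weight by population share, not a simple average.
Σ Nₕx̄ₕ = 66·88 + 210·66 + 227·81 + 74·69 = 5808 + 13860 + 18387 + 5106 = 43161.
Divide by N: 43161 / 577 = 74.8024... → 74.80.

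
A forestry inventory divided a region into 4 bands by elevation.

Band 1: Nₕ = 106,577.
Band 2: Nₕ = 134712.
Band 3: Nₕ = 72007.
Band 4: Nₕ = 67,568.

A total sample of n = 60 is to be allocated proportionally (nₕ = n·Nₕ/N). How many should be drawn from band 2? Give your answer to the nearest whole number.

21

N = 106577 + 134712 + 72007 + 67568 = 380864.
n_2 = 60·134712/380864 = 21.222... → 21.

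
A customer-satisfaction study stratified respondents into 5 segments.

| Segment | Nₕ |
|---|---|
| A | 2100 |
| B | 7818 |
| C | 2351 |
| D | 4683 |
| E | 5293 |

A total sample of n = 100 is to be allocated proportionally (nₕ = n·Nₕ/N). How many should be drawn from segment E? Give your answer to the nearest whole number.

N = 2100 + 7818 + 2351 + 4683 + 5293 = 22245.
n_E = 100·5293/22245 = 23.794... → 24.

24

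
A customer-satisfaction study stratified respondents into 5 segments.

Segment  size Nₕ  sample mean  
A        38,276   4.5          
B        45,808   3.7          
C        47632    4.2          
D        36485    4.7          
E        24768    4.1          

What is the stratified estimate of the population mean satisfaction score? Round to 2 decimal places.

x̄_st = (Σ Nₕx̄ₕ) / (Σ Nₕ) = (38276·4.5 + 45808·3.7 + 47632·4.2 + 36485·4.7 + 24768·4.1) / 192969
= 814814.3 / 192969 = 4.2225... → 4.22.

4.22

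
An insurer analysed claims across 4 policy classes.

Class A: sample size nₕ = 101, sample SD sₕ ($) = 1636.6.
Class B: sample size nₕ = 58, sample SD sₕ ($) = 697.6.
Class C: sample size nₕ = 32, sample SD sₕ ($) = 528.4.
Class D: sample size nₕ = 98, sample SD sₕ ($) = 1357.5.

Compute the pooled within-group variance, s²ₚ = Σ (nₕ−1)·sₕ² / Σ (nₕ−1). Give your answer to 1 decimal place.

A: (101−1)·1636.6² = 100·2678459.56 = 267845956
B: (58−1)·697.6² = 57·486645.76 = 27738808.32
C: (32−1)·528.4² = 31·279206.56 = 8655403.36
D: (98−1)·1357.5² = 97·1842806.25 = 178752206.25
Numerator = 482992373.93; denominator = Σ(nₕ−1) = 285.
s²ₚ = 482992373.93/285 = 1694710.084... → 1694710.1.

1694710.1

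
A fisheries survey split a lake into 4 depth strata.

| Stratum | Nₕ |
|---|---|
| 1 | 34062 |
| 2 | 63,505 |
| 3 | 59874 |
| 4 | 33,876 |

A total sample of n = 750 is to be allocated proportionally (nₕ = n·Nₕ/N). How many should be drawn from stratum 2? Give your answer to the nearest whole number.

249

N = 34062 + 63505 + 59874 + 33876 = 191317.
n_2 = 750·63505/191317 = 248.952... → 249.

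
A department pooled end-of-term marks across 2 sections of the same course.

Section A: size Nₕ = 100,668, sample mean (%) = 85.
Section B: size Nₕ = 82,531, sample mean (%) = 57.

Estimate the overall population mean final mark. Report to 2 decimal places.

72.39

N = 100668 + 82531 = 183199.
Overall mean = Σ (Nₕ/N)·x̄ₕ — weight by population share, not a simple average.
Σ Nₕx̄ₕ = 100668·85 + 82531·57 = 8556780 + 4704267 = 13261047.
Divide by N: 13261047 / 183199 = 72.3860... → 72.39.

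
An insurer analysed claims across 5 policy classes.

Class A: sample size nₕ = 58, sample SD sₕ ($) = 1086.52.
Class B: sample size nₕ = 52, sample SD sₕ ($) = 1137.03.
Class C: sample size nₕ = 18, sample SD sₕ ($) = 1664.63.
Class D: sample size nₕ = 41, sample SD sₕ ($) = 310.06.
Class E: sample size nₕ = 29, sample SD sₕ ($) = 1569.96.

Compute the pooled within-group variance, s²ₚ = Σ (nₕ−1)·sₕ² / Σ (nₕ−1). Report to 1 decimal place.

1311869.0

A: (58−1)·1086.52² = 57·1180525.7104 = 67289965.4928
B: (52−1)·1137.03² = 51·1292837.2209 = 65934698.2659
C: (18−1)·1664.63² = 17·2770993.0369 = 47106881.6273
D: (41−1)·310.06² = 40·96137.2036 = 3845488.144
E: (29−1)·1569.96² = 28·2464774.4016 = 69013683.2448
Numerator = 253190716.7748; denominator = Σ(nₕ−1) = 193.
s²ₚ = 253190716.7748/193 = 1311868.999... → 1311869.0.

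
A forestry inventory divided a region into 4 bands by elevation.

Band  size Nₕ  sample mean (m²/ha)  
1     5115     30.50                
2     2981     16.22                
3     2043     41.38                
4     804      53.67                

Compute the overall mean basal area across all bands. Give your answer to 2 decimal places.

30.34

N = 5115 + 2981 + 2043 + 804 = 10943.
The stratified mean weights each stratum mean by its population share Nₕ/N.
Σ Nₕx̄ₕ = 5115·30.50 + 2981·16.22 + 2043·41.38 + 804·53.67 = 156007.5 + 48351.82 + 84539.34 + 43150.68 = 332049.34.
Divide by N: 332049.34 / 10943 = 30.3435... → 30.34.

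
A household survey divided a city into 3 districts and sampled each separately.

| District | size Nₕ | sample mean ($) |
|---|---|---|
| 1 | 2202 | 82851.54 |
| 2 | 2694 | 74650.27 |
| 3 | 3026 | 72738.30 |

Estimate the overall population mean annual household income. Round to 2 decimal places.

76199.57

N = 7922; weights Wₕ = Nₕ/N = (0.2780, 0.3401, 0.3820).
x̄_st = Σ Wₕ·x̄ₕ = 0.2780·82851.54 + 0.3401·74650.27 + 0.3820·72738.30 ≈ 76199.5726...
→ 76199.57.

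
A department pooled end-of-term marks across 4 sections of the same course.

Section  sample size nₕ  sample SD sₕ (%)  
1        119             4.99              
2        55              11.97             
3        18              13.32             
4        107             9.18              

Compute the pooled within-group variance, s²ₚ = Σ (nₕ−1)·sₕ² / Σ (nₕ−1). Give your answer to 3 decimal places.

76.693

1: (119−1)·4.99² = 118·24.9001 = 2938.2118
2: (55−1)·11.97² = 54·143.2809 = 7737.1686
3: (18−1)·13.32² = 17·177.4224 = 3016.1808
4: (107−1)·9.18² = 106·84.2724 = 8932.8744
Numerator = 22624.4356; denominator = Σ(nₕ−1) = 295.
s²ₚ = 22624.4356/295 = 76.69300... → 76.693.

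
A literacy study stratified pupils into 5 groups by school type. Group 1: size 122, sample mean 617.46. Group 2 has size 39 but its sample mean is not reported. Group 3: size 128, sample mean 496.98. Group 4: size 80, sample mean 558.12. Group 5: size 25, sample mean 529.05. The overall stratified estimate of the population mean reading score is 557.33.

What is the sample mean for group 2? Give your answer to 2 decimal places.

Σ Nₕx̄ₕ = N·μ, so 39·x̄_2 = 394·557.33 − (122·617.46 + 128·496.98 + 80·558.12 + 25·529.05).
= 219588.02 − 196819.41 = 22768.61.
x̄_2 = 22768.61 / 39 = 583.8105... → 583.81.

583.81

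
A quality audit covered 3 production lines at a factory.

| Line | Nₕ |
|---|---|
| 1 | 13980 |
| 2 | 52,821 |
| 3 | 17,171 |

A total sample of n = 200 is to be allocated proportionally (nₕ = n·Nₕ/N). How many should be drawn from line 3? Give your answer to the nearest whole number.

41

N = 13980 + 52821 + 17171 = 83972.
n_3 = 200·17171/83972 = 40.897... → 41.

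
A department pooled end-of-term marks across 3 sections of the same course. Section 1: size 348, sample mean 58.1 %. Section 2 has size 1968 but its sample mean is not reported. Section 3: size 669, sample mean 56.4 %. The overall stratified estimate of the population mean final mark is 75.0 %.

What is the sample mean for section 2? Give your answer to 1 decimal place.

84.3

Σ Nₕx̄ₕ = N·μ, so 1968·x̄_2 = 2985·75.0 − (348·58.1 + 669·56.4).
= 223875 − 57950.4 = 165924.6.
x̄_2 = 165924.6 / 1968 = 84.311... → 84.3.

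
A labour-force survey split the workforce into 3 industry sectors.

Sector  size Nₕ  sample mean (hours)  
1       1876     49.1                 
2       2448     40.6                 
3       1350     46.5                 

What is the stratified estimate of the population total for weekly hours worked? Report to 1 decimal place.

254275.4

1: 1876·49.1 = 92111.6
2: 2448·40.6 = 99388.8
3: 1350·46.5 = 62775
τ̂ = Σ Nₕx̄ₕ = 254275.4.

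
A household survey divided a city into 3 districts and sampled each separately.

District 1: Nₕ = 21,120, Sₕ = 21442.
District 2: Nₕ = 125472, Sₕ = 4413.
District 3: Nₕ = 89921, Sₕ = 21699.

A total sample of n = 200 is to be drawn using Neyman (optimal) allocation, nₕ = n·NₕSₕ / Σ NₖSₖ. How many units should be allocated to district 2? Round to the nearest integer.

1: NₕSₕ = 21120·21442 = 452855040
2: NₕSₕ = 125472·4413 = 553707936
3: NₕSₕ = 89921·21699 = 1951195779
Σ NₕSₕ = 2957758755.
n_2 = 200·553707936/2957758755 = 37.441... → 37.

37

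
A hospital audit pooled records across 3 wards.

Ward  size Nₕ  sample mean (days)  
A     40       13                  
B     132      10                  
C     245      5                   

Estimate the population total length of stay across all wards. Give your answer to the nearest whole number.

3065

Estimate total by summing Nₕ·x̄ₕ over strata.
40·13 + 132·10 + 245·5 = 520 + 1320 + 1225 = 3065.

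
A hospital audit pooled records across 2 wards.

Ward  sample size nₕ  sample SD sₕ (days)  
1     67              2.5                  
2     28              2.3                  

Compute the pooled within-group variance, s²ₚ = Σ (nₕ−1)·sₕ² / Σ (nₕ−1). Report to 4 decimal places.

5.9713

1: (67−1)·2.5² = 66·6.25 = 412.5
2: (28−1)·2.3² = 27·5.29 = 142.83
Numerator = 555.33; denominator = Σ(nₕ−1) = 93.
s²ₚ = 555.33/93 = 5.971290... → 5.9713.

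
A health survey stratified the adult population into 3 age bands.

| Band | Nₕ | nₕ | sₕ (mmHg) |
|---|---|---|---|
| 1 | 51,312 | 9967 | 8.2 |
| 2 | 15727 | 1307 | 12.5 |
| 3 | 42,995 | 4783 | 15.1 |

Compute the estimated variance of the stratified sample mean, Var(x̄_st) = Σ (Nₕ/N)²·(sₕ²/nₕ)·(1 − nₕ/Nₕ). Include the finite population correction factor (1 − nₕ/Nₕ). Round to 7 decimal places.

0.0098900

N = 110034; Wₕ = Nₕ/N.
band 1: (51312/110034)²·8.2²/9967·(1 − 9967/51312) = 0.0011820923
band 2: (15727/110034)²·12.5²/1307·(1 − 1307/15727) = 0.0022392459
band 3: (42995/110034)²·15.1²/4783·(1 − 4783/42995) = 0.0064687063
Sum = 0.0098900445 → 0.0098900.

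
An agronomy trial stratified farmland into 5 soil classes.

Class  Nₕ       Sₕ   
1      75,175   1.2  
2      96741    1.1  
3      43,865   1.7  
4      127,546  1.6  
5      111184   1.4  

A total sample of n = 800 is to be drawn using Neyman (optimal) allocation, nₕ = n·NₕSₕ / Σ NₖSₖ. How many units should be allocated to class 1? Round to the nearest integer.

Σ NₕSₕ = 75175·1.2 + 96741·1.1 + 43865·1.7 + 127546·1.6 + 111184·1.4 = 630926.8.
Share for 1: 90210/630926.8 = 0.14298.
n_1 = 800 × 0.14298 = 114.384... → 114.

114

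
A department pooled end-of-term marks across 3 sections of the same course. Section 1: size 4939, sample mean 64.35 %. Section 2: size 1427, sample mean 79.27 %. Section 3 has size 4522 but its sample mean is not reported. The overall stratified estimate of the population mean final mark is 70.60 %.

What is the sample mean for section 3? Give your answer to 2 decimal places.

74.69

N = 4939 + 1427 + 4522 = 10888.
Overall total = μ·N = 70.60·10888 = 768692.8.
Subtract the known strata: 4939·64.35 + 1427·79.27 = 430942.94.
Remaining total for section 3: 768692.8 − 430942.94 = 337749.86.
Divide by its size: 337749.86 / 4522 = 74.6904... → 74.69.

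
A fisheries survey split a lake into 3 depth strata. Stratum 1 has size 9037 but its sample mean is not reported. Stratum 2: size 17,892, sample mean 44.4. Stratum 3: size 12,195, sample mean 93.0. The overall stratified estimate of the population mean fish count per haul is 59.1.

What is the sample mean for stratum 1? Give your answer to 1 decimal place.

42.5

Σ Nₕx̄ₕ = N·μ, so 9037·x̄_1 = 39124·59.1 − (17892·44.4 + 12195·93.0).
= 2312228.4 − 1928539.8 = 383688.6.
x̄_1 = 383688.6 / 9037 = 42.458... → 42.5.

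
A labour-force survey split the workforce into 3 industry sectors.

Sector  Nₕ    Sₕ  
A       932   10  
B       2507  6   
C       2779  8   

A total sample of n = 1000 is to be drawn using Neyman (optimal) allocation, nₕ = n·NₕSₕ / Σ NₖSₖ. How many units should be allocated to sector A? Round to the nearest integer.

A: NₕSₕ = 932·10 = 9320
B: NₕSₕ = 2507·6 = 15042
C: NₕSₕ = 2779·8 = 22232
Σ NₕSₕ = 46594.
n_A = 1000·9320/46594 = 200.026... → 200.

200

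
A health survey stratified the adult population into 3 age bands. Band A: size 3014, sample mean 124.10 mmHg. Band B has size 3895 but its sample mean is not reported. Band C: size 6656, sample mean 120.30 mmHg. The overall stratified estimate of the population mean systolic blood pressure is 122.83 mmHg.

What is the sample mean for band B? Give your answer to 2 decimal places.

126.17

N = 3014 + 3895 + 6656 = 13565.
Overall total = μ·N = 122.83·13565 = 1666188.95.
Subtract the known strata: 3014·124.10 + 6656·120.30 = 1174754.2.
Remaining total for band B: 1666188.95 − 1174754.2 = 491434.75.
Divide by its size: 491434.75 / 3895 = 126.1707... → 126.17.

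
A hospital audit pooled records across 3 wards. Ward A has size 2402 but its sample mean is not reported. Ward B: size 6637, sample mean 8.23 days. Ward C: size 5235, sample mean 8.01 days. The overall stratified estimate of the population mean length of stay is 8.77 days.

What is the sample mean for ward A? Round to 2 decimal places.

11.92

Σ Nₕx̄ₕ = N·μ, so 2402·x̄_A = 14274·8.77 − (6637·8.23 + 5235·8.01).
= 125182.98 − 96554.86 = 28628.12.
x̄_A = 28628.12 / 2402 = 11.9185... → 11.92.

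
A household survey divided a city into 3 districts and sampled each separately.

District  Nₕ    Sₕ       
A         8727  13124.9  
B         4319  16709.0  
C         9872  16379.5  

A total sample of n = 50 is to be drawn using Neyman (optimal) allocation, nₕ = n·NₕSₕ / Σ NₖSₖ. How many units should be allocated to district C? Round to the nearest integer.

23

A: NₕSₕ = 8727·13124.9 = 114541002.3
B: NₕSₕ = 4319·16709.0 = 72166171
C: NₕSₕ = 9872·16379.5 = 161698424
Σ NₕSₕ = 348405597.3.
n_C = 50·161698424/348405597.3 = 23.205... → 23.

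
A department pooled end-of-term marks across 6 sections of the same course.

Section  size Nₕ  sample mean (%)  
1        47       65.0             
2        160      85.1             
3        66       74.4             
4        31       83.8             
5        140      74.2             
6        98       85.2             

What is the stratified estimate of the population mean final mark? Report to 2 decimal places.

N = 47 + 160 + 66 + 31 + 140 + 98 = 542.
Weight each subgroup mean by Nₕ/N and sum.
Σ Nₕx̄ₕ = 47·65.0 + 160·85.1 + 66·74.4 + 31·83.8 + 140·74.2 + 98·85.2 = 3055 + 13616 + 4910.4 + 2597.8 + 10388 + 8349.6 = 42916.8.
Divide by N: 42916.8 / 542 = 79.1823... → 79.18.

79.18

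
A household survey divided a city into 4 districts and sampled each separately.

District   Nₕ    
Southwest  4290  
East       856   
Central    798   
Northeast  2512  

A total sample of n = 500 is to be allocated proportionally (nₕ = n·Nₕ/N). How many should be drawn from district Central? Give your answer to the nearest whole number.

47

N = 4290 + 856 + 798 + 2512 = 8456.
n_Central = 500·798/8456 = 47.185... → 47.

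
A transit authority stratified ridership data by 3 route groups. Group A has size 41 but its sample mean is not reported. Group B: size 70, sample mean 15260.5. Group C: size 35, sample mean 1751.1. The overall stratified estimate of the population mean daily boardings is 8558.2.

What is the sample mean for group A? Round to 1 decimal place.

2926.2

N = 41 + 70 + 35 = 146.
Overall total = μ·N = 8558.2·146 = 1249497.2.
Subtract the known strata: 70·15260.5 + 35·1751.1 = 1129523.5.
Remaining total for group A: 1249497.2 − 1129523.5 = 119973.7.
Divide by its size: 119973.7 / 41 = 2926.188... → 2926.2.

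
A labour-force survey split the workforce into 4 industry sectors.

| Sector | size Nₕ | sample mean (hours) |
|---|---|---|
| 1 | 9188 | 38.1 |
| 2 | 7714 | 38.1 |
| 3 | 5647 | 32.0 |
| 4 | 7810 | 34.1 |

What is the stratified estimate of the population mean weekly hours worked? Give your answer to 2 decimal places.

N = 30359; weights Wₕ = Nₕ/N = (0.3026, 0.2541, 0.1860, 0.2573).
x̄_st = Σ Wₕ·x̄ₕ = 0.3026·38.1 + 0.2541·38.1 + 0.1860·32.0 + 0.2573·34.1 ≈ 35.9363...
→ 35.94.

35.94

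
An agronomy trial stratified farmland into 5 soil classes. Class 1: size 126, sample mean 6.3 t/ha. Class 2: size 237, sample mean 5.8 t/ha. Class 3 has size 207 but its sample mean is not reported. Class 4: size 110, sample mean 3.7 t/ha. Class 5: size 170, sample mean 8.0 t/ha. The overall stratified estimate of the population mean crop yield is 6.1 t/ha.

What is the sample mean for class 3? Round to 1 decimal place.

Σ Nₕx̄ₕ = N·μ, so 207·x̄_3 = 850·6.1 − (126·6.3 + 237·5.8 + 110·3.7 + 170·8.0).
= 5185 − 3935.4 = 1249.6.
x̄_3 = 1249.6 / 207 = 6.037... → 6.0.

6.0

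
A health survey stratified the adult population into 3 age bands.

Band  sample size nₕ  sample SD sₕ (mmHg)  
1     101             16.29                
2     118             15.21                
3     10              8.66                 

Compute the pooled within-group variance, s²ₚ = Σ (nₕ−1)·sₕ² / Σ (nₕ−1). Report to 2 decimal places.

240.17

1: (101−1)·16.29² = 100·265.3641 = 26536.41
2: (118−1)·15.21² = 117·231.3441 = 27067.2597
3: (10−1)·8.66² = 9·74.9956 = 674.9604
Numerator = 54278.6301; denominator = Σ(nₕ−1) = 226.
s²ₚ = 54278.6301/226 = 240.1709... → 240.17.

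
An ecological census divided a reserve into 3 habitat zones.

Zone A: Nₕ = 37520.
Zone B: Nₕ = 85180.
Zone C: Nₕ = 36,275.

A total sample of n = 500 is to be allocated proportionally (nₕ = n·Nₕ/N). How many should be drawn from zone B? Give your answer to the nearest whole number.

Share of zone B = 85180/158975 = 0.53581.
Allocate 500 × 0.53581 = 267.904... → 268.

268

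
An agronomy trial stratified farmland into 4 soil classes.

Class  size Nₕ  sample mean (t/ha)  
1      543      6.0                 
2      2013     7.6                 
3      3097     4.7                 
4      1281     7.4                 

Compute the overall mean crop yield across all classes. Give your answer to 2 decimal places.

6.14

N = 6934; weights Wₕ = Nₕ/N = (0.0783, 0.2903, 0.4466, 0.1847).
x̄_st = Σ Wₕ·x̄ₕ = 0.0783·6.0 + 0.2903·7.6 + 0.4466·4.7 + 0.1847·7.4 ≈ 6.1425...
→ 6.14.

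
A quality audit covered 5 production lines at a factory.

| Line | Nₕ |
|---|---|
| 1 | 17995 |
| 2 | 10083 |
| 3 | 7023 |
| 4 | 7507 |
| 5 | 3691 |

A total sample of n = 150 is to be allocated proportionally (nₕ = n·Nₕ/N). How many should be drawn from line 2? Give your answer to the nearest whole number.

33

Share of line 2 = 10083/46299 = 0.21778.
Allocate 150 × 0.21778 = 32.667... → 33.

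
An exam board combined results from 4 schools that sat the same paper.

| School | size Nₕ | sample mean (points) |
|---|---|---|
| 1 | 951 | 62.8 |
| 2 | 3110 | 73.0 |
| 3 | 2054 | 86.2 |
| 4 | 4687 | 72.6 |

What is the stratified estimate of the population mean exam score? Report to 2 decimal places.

x̄_st = (Σ Nₕx̄ₕ) / (Σ Nₕ) = (951·62.8 + 3110·73.0 + 2054·86.2 + 4687·72.6) / 10802
= 804083.8 / 10802 = 74.4384... → 74.44.

74.44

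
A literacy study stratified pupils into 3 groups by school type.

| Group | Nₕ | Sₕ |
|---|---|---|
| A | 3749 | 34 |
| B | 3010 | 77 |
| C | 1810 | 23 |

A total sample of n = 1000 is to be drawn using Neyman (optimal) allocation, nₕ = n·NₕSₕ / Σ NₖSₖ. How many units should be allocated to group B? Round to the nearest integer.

Σ NₕSₕ = 3749·34 + 3010·77 + 1810·23 = 400866.
Share for B: 231770/400866 = 0.57817.
n_B = 1000 × 0.57817 = 578.173... → 578.

578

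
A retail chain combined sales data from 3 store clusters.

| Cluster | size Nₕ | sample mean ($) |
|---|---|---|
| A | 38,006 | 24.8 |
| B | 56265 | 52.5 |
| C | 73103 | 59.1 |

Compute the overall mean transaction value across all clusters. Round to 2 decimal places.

49.09

x̄_st = (Σ Nₕx̄ₕ) / (Σ Nₕ) = (38006·24.8 + 56265·52.5 + 73103·59.1) / 167374
= 8216848.6 / 167374 = 49.0927... → 49.09.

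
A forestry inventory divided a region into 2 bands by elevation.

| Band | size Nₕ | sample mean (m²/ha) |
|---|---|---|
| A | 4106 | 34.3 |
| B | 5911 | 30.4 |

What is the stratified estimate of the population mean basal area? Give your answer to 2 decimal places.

x̄_st = (Σ Nₕx̄ₕ) / (Σ Nₕ) = (4106·34.3 + 5911·30.4) / 10017
= 320530.2 / 10017 = 31.9986... → 32.00.

32.00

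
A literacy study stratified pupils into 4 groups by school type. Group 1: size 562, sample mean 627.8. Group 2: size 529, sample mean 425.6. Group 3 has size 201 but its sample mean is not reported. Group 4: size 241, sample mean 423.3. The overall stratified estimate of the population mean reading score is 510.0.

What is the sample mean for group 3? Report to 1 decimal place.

506.7

N = 562 + 529 + 201 + 241 = 1533.
Overall total = μ·N = 510.0·1533 = 781830.
Subtract the known strata: 562·627.8 + 529·425.6 + 241·423.3 = 679981.3.
Remaining total for group 3: 781830 − 679981.3 = 101848.7.
Divide by its size: 101848.7 / 201 = 506.710... → 506.7.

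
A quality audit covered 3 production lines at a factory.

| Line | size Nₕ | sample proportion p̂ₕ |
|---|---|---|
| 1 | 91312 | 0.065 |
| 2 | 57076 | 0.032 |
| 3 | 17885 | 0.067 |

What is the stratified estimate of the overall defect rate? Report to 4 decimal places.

N = 91312 + 57076 + 17885 = 166273.
Overall proportion = Σ (Nₕ/N)·p̂ₕ.
Σ Nₕp̂ₕ = 5935.28 + 1826.432 + 1198.295 = 8960.007.
8960.007 / 166273 = 0.053887... → 0.0539.

0.0539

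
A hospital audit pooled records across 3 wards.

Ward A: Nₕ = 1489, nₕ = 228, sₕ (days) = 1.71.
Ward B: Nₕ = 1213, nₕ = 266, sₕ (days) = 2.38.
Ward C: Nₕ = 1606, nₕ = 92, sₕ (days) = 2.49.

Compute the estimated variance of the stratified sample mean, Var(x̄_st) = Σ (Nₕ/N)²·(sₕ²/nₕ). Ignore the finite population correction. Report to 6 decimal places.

N = 4308; Wₕ = Nₕ/N.
ward A: (1489/4308)²·1.71²/228 = 0.001532129
ward B: (1213/4308)²·2.38²/266 = 0.001688272
ward C: (1606/4308)²·2.49²/92 = 0.009365922
Sum = 0.012586324 → 0.012586.

0.012586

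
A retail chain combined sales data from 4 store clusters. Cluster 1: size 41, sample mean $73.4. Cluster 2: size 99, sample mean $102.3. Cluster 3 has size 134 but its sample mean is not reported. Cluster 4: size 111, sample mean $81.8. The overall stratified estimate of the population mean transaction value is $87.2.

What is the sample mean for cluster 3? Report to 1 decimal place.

N = 41 + 99 + 134 + 111 = 385.
Overall total = μ·N = 87.2·385 = 33572.
Subtract the known strata: 41·73.4 + 99·102.3 + 111·81.8 = 22216.9.
Remaining total for cluster 3: 33572 − 22216.9 = 11355.1.
Divide by its size: 11355.1 / 134 = 84.740... → 84.7.

84.7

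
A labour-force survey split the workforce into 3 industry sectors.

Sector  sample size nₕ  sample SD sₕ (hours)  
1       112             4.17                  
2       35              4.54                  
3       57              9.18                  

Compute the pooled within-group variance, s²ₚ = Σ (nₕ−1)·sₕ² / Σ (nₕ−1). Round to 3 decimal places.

Degrees of freedom: 111 + 34 + 56 = 201.
Σ(nₕ−1)sₕ² = 111·17.3889 + 34·20.6116 + 56·84.2724 = 7350.2167.
s²ₚ = 7350.2167 / 201 = 36.56824... → 36.568.

36.568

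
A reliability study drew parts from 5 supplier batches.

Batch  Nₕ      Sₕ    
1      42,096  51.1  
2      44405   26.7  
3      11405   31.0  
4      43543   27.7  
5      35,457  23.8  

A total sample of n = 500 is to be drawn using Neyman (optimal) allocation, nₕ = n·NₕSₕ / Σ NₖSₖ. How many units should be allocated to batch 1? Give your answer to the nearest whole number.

187

1: NₕSₕ = 42096·51.1 = 2151105.6
2: NₕSₕ = 44405·26.7 = 1185613.5
3: NₕSₕ = 11405·31.0 = 353555
4: NₕSₕ = 43543·27.7 = 1206141.1
5: NₕSₕ = 35457·23.8 = 843876.6
Σ NₕSₕ = 5740291.8.
n_1 = 500·2151105.6/5740291.8 = 187.369... → 187.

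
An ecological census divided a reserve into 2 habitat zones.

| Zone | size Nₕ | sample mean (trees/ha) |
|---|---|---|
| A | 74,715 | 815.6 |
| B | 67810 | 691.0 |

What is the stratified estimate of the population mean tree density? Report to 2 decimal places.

756.32

x̄_st = (Σ Nₕx̄ₕ) / (Σ Nₕ) = (74715·815.6 + 67810·691.0) / 142525
= 107794264 / 142525 = 756.3183... → 756.32.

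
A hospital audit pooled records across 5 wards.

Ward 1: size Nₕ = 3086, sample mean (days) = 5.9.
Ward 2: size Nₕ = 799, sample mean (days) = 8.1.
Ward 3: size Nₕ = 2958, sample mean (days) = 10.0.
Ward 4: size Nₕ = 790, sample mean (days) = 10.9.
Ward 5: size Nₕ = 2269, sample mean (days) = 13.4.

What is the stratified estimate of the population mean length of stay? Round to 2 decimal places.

9.42

N = 3086 + 799 + 2958 + 790 + 2269 = 9902.
Overall mean = Σ (Nₕ/N)·x̄ₕ — weight by population share, not a simple average.
Σ Nₕx̄ₕ = 3086·5.9 + 799·8.1 + 2958·10.0 + 790·10.9 + 2269·13.4 = 18207.4 + 6471.9 + 29580 + 8611 + 30404.6 = 93274.9.
Divide by N: 93274.9 / 9902 = 9.4198... → 9.42.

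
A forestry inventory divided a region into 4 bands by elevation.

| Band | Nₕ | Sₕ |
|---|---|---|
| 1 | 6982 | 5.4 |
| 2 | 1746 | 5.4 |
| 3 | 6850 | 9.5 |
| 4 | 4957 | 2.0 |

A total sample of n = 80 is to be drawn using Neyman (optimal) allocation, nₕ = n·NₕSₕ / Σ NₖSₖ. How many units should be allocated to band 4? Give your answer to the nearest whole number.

6

1: NₕSₕ = 6982·5.4 = 37702.8
2: NₕSₕ = 1746·5.4 = 9428.4
3: NₕSₕ = 6850·9.5 = 65075
4: NₕSₕ = 4957·2.0 = 9914
Σ NₕSₕ = 122120.2.
n_4 = 80·9914/122120.2 = 6.495... → 6.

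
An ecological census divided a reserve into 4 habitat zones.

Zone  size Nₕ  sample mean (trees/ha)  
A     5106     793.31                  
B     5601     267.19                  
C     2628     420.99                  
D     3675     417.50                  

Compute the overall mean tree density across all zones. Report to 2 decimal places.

x̄_st = (Σ Nₕx̄ₕ) / (Σ Nₕ) = (5106·793.31 + 5601·267.19 + 2628·420.99 + 3675·417.50) / 17010
= 8187846.27 / 17010 = 481.3549... → 481.35.

481.35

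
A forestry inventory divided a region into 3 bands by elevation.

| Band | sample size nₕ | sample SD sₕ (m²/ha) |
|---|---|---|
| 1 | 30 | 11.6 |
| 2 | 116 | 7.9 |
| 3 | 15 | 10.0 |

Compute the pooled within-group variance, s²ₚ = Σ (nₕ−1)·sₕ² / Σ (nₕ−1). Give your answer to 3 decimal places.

78.983

1: (30−1)·11.6² = 29·134.56 = 3902.24
2: (116−1)·7.9² = 115·62.41 = 7177.15
3: (15−1)·10.0² = 14·100 = 1400
Numerator = 12479.39; denominator = Σ(nₕ−1) = 158.
s²ₚ = 12479.39/158 = 78.98348... → 78.983.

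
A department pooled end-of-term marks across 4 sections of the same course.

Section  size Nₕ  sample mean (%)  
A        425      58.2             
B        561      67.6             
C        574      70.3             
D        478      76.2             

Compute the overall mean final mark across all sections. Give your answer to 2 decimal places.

N = 425 + 561 + 574 + 478 = 2038.
Overall mean = Σ (Nₕ/N)·x̄ₕ — weight by population share, not a simple average.
Σ Nₕx̄ₕ = 425·58.2 + 561·67.6 + 574·70.3 + 478·76.2 = 24735 + 37923.6 + 40352.2 + 36423.6 = 139434.4.
Divide by N: 139434.4 / 2038 = 68.4173... → 68.42.

68.42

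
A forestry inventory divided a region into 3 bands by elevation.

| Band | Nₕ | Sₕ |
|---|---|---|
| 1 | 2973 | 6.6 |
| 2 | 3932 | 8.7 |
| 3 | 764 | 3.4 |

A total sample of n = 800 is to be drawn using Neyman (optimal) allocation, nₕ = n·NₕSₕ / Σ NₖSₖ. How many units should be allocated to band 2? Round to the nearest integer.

485

Σ NₕSₕ = 2973·6.6 + 3932·8.7 + 764·3.4 = 56427.8.
Share for 2: 34208.4/56427.8 = 0.60623.
n_2 = 800 × 0.60623 = 484.986... → 485.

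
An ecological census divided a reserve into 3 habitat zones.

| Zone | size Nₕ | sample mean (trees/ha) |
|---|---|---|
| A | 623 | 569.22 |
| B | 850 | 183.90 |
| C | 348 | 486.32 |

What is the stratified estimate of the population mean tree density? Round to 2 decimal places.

373.52

N = 623 + 850 + 348 = 1821.
Overall mean = Σ (Nₕ/N)·x̄ₕ — weight by population share, not a simple average.
Σ Nₕx̄ₕ = 623·569.22 + 850·183.90 + 348·486.32 = 354624.06 + 156315 + 169239.36 = 680178.42.
Divide by N: 680178.42 / 1821 = 373.5192... → 373.52.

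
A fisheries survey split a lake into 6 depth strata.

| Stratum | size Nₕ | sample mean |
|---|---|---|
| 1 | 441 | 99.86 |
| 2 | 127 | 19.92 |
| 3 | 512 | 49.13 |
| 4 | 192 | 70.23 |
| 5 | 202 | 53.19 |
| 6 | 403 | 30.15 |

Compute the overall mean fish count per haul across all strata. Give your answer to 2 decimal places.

57.59

N = 441 + 127 + 512 + 192 + 202 + 403 = 1877.
Overall mean = Σ (Nₕ/N)·x̄ₕ — weight by population share, not a simple average.
Σ Nₕx̄ₕ = 441·99.86 + 127·19.92 + 512·49.13 + 192·70.23 + 202·53.19 + 403·30.15 = 44038.26 + 2529.84 + 25154.56 + 13484.16 + 10744.38 + 12150.45 = 108101.65.
Divide by N: 108101.65 / 1877 = 57.5928... → 57.59.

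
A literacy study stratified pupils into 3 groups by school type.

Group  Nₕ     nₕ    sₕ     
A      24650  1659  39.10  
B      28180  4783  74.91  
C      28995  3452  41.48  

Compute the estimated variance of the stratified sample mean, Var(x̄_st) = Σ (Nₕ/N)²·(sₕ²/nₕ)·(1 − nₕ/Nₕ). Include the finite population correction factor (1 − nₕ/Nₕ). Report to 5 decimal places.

0.24867

N = 81825; Wₕ = Nₕ/N.
group A: (24650/81825)²·39.10²/1659·(1 − 1659/24650) = 0.07800274
group B: (28180/81825)²·74.91²/4783·(1 − 4783/28180) = 0.11553361
group C: (28995/81825)²·41.48²/3452·(1 − 3452/28995) = 0.05513529
Sum = 0.24867165 → 0.24867.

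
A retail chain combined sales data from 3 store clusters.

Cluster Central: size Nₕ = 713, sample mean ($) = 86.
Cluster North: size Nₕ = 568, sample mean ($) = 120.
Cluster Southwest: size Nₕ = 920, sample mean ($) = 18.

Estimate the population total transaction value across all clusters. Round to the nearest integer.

Central: 713·86 = 61318
North: 568·120 = 68160
Southwest: 920·18 = 16560
τ̂ = Σ Nₕx̄ₕ = 146038.

146038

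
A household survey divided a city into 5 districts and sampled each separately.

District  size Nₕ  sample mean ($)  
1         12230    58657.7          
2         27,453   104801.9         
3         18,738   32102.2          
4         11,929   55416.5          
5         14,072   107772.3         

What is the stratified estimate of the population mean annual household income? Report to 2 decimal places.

75497.81

x̄_st = (Σ Nₕx̄ₕ) / (Σ Nₕ) = (12230·58657.7 + 27453·104801.9 + 18738·32102.2 + 11929·55416.5 + 14072·107772.3) / 84422
= 6373676489.4 / 84422 = 75497.8144... → 75497.81.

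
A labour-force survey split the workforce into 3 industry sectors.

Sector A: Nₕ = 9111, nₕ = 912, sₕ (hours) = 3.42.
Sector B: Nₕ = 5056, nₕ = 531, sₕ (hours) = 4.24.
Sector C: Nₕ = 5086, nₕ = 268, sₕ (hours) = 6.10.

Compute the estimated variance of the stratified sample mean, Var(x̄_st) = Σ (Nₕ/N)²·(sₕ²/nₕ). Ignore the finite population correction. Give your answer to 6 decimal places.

0.014896

N = 19253; Wₕ = Nₕ/N.
sector A: (9111/19253)²·3.42²/912 = 0.002872054
sector B: (5056/19253)²·4.24²/531 = 0.002334826
sector C: (5086/19253)²·6.10²/268 = 0.009689040
Sum = 0.014895921 → 0.014896.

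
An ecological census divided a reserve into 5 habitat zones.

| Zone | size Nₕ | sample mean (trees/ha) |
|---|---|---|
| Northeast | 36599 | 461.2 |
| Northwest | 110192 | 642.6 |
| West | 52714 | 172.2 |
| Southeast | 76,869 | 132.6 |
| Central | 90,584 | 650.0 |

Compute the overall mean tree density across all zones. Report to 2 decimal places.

451.93

N = 36599 + 110192 + 52714 + 76869 + 90584 = 366958.
Weight each subgroup mean by Nₕ/N and sum.
Σ Nₕx̄ₕ = 36599·461.2 + 110192·642.6 + 52714·172.2 + 76869·132.6 + 90584·650.0 = 16879458.8 + 70809379.2 + 9077350.8 + 10192829.4 + 58879600 = 165838618.2.
Divide by N: 165838618.2 / 366958 = 451.9281... → 451.93.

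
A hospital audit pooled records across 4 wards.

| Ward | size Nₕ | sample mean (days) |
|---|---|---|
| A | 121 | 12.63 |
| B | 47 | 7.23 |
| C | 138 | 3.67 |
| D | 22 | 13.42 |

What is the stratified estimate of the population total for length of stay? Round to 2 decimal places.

A: 121·12.63 = 1528.23
B: 47·7.23 = 339.81
C: 138·3.67 = 506.46
D: 22·13.42 = 295.24
τ̂ = Σ Nₕx̄ₕ = 2669.74.

2669.74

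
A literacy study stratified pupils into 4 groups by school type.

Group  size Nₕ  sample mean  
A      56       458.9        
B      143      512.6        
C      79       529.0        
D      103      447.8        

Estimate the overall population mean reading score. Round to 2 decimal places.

490.59

N = 381; weights Wₕ = Nₕ/N = (0.1470, 0.3753, 0.2073, 0.2703).
x̄_st = Σ Wₕ·x̄ₕ = 0.1470·458.9 + 0.3753·512.6 + 0.2073·529.0 + 0.2703·447.8 ≈ 490.5895...
→ 490.59.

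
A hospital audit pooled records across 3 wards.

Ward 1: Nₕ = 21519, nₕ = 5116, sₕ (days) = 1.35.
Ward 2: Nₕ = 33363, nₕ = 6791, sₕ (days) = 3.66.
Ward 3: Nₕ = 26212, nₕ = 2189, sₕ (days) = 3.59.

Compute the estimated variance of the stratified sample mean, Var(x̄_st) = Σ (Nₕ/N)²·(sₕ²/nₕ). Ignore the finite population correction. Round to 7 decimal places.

N = 81094; Wₕ = Nₕ/N.
ward 1: (21519/81094)²·1.35²/5116 = 0.0000250844
ward 2: (33363/81094)²·3.66²/6791 = 0.0003338729
ward 3: (26212/81094)²·3.59²/2189 = 0.0006151287
Sum = 0.0009740860 → 0.0009741.

0.0009741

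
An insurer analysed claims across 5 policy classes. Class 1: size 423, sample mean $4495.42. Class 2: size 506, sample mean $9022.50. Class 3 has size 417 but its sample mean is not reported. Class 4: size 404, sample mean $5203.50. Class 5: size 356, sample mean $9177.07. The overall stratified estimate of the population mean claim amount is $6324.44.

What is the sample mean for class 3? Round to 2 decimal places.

Σ Nₕx̄ₕ = N·μ, so 417·x̄_3 = 2106·6324.44 − (423·4495.42 + 506·9022.50 + 404·5203.50 + 356·9177.07).
= 13319270.64 − 11836198.58 = 1483072.06.
x̄_3 = 1483072.06 / 417 = 3556.5277... → 3556.53.

3556.53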